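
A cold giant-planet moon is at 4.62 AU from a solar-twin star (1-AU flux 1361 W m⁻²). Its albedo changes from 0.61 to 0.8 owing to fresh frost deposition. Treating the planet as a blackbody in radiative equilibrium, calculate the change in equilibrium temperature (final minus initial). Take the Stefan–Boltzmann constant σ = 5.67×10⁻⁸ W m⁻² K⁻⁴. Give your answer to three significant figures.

-15.7 K

By the inverse-square law, S = 1361/4.62² = 63.76 W m⁻².
Before: T₁ = [63.76·0.39/(4σ)]^(1/4) = 102.3 K.
After:  T₂ = [63.76·0.2/(4σ)]^(1/4) = 86.59 K.
Change: 86.59 − 102.3 = -15.73 K.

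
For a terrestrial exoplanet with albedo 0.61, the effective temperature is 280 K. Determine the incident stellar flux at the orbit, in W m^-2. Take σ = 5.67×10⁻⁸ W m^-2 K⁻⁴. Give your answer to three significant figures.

From S(1−α)/4 = σT⁴: S = 4σT⁴/(1−α).
The emitted flux is σT⁴ = 348.5 W m^-2.
So S = 4×348.5/(1−0.61) = 3574 W m^-2.

3570 W m^-2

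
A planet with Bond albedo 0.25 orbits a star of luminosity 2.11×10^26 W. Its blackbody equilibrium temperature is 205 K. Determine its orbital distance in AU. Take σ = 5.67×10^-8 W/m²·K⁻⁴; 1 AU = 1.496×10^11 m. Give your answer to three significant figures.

Required flux: S = 4σT⁴/(1−α) = 534.1 W/m².
From L = 4πd²S, d = √(2.11×10^26/(4π·534.1)) = 1.773×10^11 m = 1.185 AU.

1.19 AU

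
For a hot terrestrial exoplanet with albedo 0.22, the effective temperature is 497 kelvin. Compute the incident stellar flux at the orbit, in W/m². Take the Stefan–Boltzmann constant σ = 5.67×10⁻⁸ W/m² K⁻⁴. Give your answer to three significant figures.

From S(1−α)/4 = σT⁴: S = 4σT⁴/(1−α).
σT⁴ = 5.67×10⁻⁸·(497)⁴ = 3459 W/m².
S = 4·3459/0.78 = 17740 W/m².

17700 W/m²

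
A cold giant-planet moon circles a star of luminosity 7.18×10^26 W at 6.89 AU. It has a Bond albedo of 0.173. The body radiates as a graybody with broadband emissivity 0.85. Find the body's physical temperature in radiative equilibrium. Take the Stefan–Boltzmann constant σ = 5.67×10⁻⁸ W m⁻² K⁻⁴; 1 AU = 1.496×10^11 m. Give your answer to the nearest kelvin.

d = 6.89 × 1.496×10^11 m = 1.031×10^12 m.
S = L/(4πd²) = 53.78 W m⁻².
Absorbed flux (global mean): S(1−α)/4 = 53.78·0.827/4 = 11.12 W m⁻².
Equating to εσT⁴ with ε = 0.85: T = (11.12/0.85σ)^(1/4) = 123.2 K.

123 K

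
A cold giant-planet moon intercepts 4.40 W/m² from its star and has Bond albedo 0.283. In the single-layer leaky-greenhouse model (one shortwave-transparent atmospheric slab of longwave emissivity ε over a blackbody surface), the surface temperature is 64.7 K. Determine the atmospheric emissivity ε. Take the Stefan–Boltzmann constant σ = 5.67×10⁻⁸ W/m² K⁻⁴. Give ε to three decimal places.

0.412

Effective temperature: T_e = [S(1−α)/(4σ)]^(1/4) = 61.07 K.
Inverting T_s⁴ = 2T_e⁴/(2−ε): (T_e/T_s)⁴ = 0.7938, so ε = 2(1 − 0.7938) = 0.4124.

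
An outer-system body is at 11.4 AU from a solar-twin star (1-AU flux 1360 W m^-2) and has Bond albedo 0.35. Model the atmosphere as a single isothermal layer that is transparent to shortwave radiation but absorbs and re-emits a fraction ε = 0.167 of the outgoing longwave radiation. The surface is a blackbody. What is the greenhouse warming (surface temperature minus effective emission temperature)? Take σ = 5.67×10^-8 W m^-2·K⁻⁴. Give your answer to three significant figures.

1.63 K

Flux at the orbit: S = 1360/(11.4)² = 10.46 W m^-2.
At the top of the atmosphere, σT_e⁴ = S(1−α)/4 = 1.701 W m^-2, giving T_e = 74.00 K.
The surface balance (absorbed SW + ε·downward IR = σT_s⁴) with T_a⁴ = T_s⁴/2 reduces to T_s = T_e·[2/(2−ε)]^¼ = 75.63 K.
Greenhouse warming: T_s − T_e = 1.631 K.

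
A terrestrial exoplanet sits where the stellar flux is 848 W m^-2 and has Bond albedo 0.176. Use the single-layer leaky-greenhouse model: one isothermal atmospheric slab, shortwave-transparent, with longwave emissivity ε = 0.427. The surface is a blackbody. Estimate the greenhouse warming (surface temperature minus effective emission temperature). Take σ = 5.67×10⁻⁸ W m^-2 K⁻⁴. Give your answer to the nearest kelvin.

The planet radiates to space at T_e = [S(1−α)/(4σ)]^(1/4) = 235.6 K.
For a single slab of emissivity ε, T_s⁴ = 2T_e⁴/(2−ε); thus T_s = 235.6·(1.271)^(1/4) = 250.2 K.
The atmosphere warms the surface by 14.58 K.

15 K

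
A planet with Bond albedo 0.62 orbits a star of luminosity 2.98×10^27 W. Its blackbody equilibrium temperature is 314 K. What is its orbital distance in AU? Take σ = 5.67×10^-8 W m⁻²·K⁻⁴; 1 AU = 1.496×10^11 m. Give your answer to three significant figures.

1.35 AU

Required flux: S = 4σT⁴/(1−α) = 5802 W m⁻².
From L = 4πd²S, d = √(2.98×10^27/(4π·5802)) = 2.022×10^11 m = 1.351 AU.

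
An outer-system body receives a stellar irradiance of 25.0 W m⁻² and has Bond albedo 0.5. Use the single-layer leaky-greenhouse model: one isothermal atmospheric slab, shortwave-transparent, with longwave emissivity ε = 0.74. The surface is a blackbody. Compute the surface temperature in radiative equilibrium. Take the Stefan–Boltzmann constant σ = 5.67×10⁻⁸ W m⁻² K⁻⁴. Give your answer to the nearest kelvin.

The planet radiates to space at T_e = [S(1−α)/(4σ)]^(1/4) = 86.16 K.
Surface balance with a leaky layer gives σT_s⁴ = σT_e⁴·2/(2−ε), so T_s = T_e·[2/(2−0.74)]^(1/4) = 96.71 K.

97 kelvin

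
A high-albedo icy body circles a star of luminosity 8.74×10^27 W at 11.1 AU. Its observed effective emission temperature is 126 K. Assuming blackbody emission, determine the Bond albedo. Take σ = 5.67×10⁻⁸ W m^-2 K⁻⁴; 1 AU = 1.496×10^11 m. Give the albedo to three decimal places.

Orbital distance: d = 11.1 AU = 1.661×10^12 m.
Spreading L over a sphere of radius d: S = 8.74×10^27/(4π·1.66×10^12²) = 252.2 W m^-2.
From σT⁴ = S(1−α)/4 we invert for α: 1−α = 4σT⁴/S.
σT⁴ = 14.29 W m^-2, so 4σT⁴ = 57.16 W m^-2.
Hence α = 1 − 57.16/252.2 = 0.7734.

0.773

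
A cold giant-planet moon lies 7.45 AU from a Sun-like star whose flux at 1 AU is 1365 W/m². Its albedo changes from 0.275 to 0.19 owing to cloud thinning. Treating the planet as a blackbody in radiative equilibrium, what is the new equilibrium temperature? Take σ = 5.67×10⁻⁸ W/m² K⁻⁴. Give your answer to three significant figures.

By the inverse-square law, S = 1365/7.45² = 24.59 W/m².
T₂ = [S(1−α₂)/(4σ)]^(1/4) = [24.59·0.81/(4σ)]^(1/4) = 96.81 K.

96.8 K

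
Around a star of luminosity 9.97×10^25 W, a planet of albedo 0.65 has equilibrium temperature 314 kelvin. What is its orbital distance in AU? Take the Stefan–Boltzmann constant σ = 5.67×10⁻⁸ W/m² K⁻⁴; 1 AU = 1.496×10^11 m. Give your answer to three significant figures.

Required flux: S = 4σT⁴/(1−α) = 6299 W/m².
Then d = [L/(4πS)]^(1/2) = 3.549×10^10 m, i.e. 0.2372 AU.

0.237 AU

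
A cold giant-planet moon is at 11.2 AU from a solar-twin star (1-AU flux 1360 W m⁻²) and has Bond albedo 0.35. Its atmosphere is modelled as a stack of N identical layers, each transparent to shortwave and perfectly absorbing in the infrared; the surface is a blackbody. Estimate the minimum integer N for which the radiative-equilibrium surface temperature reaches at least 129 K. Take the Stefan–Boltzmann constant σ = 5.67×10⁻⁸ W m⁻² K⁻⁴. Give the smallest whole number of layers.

8

By the inverse-square law, S = 1360/11.2² = 10.84 W m⁻².
The effective emission temperature is T_e = [S(1−α)/(4σ)]^¼ = 74.66 K.
Need (N+1)T_e⁴ ≥ T_s⁴, i.e. N+1 ≥ (129/74.66)⁴ = 8.912.
Rounding up, N = 8.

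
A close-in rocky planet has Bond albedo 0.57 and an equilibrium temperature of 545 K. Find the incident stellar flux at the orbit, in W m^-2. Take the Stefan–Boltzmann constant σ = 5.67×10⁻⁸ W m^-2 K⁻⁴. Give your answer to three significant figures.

46500 W m^-2

Invert the energy balance for S: S = 4σT⁴/(1−α).
The emitted flux is σT⁴ = 5002 W m^-2.
S = 4·5002/0.43 = 46530 W m^-2.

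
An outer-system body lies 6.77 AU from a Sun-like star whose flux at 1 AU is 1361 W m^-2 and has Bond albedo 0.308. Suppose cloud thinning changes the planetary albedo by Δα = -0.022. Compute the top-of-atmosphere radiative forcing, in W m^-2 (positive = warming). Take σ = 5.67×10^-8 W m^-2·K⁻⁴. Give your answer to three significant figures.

By the inverse-square law, S = 1361/6.77² = 29.69 W m^-2.
TOA radiative forcing: ΔF = −S·Δα/4 = −29.69·(-0.022)/4 = 0.1633 W m^-2.

0.163 W m^-2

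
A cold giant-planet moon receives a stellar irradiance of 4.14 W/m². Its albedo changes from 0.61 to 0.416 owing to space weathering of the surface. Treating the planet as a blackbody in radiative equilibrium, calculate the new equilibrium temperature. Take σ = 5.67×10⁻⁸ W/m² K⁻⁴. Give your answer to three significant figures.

T₂ = [S(1−α₂)/(4σ)]^(1/4) = [4.140·0.584/(4σ)]^(1/4) = 57.14 K.

57.1 K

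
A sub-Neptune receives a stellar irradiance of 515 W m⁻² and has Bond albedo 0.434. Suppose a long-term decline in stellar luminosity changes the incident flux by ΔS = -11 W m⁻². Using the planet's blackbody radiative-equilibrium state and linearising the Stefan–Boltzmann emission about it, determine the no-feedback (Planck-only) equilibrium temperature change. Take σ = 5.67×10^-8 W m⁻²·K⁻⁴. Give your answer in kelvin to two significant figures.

-1.0 K

The baseline emission temperature is T_e = 189.3 K.
ΔF = Δ[S(1−α)]/4 = (1−0.434)·-11/4 = -1.557 W m⁻².
Planck response: λ_P = 4σT_e³ = 4·5.67×10⁻⁸·(189.3)³ = 1.539 W m⁻²/K.
So ΔT₀ = -1.557/1.539 = -1.01 K.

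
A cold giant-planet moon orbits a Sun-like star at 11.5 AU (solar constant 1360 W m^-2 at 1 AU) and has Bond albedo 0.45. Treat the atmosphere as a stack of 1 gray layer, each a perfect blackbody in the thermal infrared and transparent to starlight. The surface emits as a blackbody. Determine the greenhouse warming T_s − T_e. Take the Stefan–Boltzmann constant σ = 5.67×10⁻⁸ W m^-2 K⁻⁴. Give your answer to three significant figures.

Flux at the orbit: S = 1360/(11.5)² = 10.28 W m^-2.
The effective emission temperature is T_e = [S(1−α)/(4σ)]^¼ = 70.67 K.
T_s = (N+1)^(1/4)·T_e = 84.04 K.
Warming: T_s − T_e = 13.37 K.

13.4 K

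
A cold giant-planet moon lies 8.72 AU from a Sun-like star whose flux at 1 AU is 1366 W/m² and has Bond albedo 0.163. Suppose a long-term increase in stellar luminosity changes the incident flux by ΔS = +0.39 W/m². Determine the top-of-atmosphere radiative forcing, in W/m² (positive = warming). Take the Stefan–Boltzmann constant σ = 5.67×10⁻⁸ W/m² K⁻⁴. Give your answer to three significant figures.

Irradiance scales as 1/d², so S = 1366 W/m² × (1/8.72)² = 17.96 W/m².
Only a fraction (1−α) is absorbed and it's spread over 4πR², so ΔF = (1−α)ΔS/4 = 0.08161 W/m².

0.0816 W/m²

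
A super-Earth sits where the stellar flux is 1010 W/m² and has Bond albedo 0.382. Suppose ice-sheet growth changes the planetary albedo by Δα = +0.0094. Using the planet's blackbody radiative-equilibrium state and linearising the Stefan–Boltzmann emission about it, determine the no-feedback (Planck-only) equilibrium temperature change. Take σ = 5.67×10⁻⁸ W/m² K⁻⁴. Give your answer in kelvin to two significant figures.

The baseline emission temperature is T_e = 229.0 K.
The change in absorbed flux is Δ[S(1−α)/4] = −SΔα/4 = -2.373 W/m².
Planck response: λ_P = 4σT_e³ = 4·5.67×10⁻⁸·(229.0)³ = 2.725 W/m²/K.
ΔT₀ = ΔF/λ_P = -2.373/2.725 = -0.871 K.

-0.87 K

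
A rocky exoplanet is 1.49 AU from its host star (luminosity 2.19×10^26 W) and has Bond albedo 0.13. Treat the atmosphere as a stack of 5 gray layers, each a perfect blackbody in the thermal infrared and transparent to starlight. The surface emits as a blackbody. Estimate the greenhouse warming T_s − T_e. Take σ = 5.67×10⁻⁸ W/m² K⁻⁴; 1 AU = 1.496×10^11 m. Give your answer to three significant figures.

d = 1.49 × 1.496×10^11 m = 2.229×10^11 m.
Flux at the orbit: S = L/(4πd²) = 2.19×10^26/(4π·(2.23×10^11)²) = 350.8 W/m².
The effective emission temperature is T_e = [S(1−α)/(4σ)]^¼ = 191.5 K.
T_s = (N+1)^(1/4)·T_e = 299.7 K.
So the greenhouse effect raises the surface by 299.7 − 191.5 = 108.2 K.

108 K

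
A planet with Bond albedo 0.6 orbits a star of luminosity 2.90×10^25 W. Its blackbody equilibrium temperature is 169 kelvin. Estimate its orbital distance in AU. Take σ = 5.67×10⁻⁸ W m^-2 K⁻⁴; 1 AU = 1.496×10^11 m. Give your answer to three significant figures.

Required flux: S = 4σT⁴/(1−α) = 462.5 W m^-2.
S = L/(4πd²) → d = √(L/4πS) = √(2.90×10^25/(4π·462.5)) = 7.064×10^10 m = 0.4722 AU.

0.472 AU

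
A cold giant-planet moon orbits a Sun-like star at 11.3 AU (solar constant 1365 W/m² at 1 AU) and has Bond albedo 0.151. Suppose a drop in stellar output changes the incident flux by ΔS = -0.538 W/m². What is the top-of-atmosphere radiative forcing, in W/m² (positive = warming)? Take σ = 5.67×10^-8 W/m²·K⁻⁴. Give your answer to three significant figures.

By the inverse-square law, S = 1365/11.3² = 10.69 W/m².
Only a fraction (1−α) is absorbed and it's spread over 4πR², so ΔF = (1−α)ΔS/4 = -0.1142 W/m².

-0.114 W/m²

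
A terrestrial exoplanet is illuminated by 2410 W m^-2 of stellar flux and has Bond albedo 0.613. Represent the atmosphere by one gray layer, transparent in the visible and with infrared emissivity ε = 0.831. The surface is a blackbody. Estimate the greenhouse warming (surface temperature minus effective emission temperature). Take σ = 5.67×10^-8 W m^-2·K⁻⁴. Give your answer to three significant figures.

36.4 kelvin

The planet radiates to space at T_e = [S(1−α)/(4σ)]^(1/4) = 253.2 K.
The surface balance (absorbed SW + ε·downward IR = σT_s⁴) with T_a⁴ = T_s⁴/2 reduces to T_s = T_e·[2/(2−ε)]^¼ = 289.6 K.
The atmosphere warms the surface by 36.38 K.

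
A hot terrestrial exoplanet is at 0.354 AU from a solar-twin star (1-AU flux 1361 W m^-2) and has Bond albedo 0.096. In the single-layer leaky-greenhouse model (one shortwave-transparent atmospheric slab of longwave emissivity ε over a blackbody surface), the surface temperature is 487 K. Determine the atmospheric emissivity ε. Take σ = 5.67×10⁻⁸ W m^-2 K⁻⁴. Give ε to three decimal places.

0.461

By the inverse-square law, S = 1361/0.354² = 10860 W m^-2.
TOA balance gives T_e = 456.1 K.
Inverting T_s⁴ = 2T_e⁴/(2−ε): (T_e/T_s)⁴ = 0.7696, so ε = 2(1 − 0.7696) = 0.4608.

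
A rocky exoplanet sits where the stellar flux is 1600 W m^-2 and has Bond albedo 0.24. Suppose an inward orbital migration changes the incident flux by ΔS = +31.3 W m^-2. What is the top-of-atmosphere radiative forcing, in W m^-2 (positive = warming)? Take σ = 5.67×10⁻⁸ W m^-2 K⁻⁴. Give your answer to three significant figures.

ΔF = Δ[S(1−α)]/4 = (1−0.24)·+31.3/4 = 5.947 W m^-2.

5.95 W m^-2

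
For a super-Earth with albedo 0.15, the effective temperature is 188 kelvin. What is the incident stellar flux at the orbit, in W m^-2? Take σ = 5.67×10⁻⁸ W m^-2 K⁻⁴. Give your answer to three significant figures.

333 W m^-2

Invert the energy balance for S: S = 4σT⁴/(1−α).
σT⁴ = 5.67×10⁻⁸·(188)⁴ = 70.83 W m^-2.
So S = 4×70.83/(1−0.15) = 333.3 W m^-2.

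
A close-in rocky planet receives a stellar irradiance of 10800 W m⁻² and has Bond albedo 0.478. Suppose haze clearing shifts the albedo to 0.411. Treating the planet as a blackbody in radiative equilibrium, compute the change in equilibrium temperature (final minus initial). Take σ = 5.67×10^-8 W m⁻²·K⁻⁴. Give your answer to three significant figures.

12.2 K

With α = 0.478, T₁ = 397.1 K.
After:  T₂ = [10800·0.589/(4σ)]^(1/4) = 409.2 K.
ΔT = T₂ − T₁ = 12.17 K.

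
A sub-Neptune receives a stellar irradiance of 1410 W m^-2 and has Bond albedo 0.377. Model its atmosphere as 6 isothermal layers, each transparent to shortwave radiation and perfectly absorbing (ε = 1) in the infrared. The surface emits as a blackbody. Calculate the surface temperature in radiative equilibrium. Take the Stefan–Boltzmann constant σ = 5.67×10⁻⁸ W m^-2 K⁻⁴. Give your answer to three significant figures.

406 K

Top-of-atmosphere balance: σT_e⁴ = S(1−α)/4 = 219.6 W m^-2 → T_e = 249.5 K.
For an N-layer opaque stack, T_s⁴ = (N+1)T_e⁴, hence T_s = (7)^(1/4)×249.5 K = 405.8 K.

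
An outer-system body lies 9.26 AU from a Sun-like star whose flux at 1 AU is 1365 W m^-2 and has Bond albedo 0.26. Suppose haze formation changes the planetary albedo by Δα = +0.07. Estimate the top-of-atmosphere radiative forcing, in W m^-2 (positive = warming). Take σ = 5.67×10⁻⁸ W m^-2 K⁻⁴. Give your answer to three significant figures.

Irradiance scales as 1/d², so S = 1365 W m^-2 × (1/9.26)² = 15.92 W m^-2.
ΔF = −(S/4)Δα = −(15.92/4)×(+0.07) = -0.2786 W m^-2.

-0.279 W m^-2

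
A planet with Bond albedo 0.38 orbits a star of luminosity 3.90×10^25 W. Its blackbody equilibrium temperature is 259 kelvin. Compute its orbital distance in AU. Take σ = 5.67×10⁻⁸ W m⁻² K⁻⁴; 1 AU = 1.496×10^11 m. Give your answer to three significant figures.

Energy balance gives S = 4σT⁴/(1−α) = 1646 W m⁻².
Then d = [L/(4πS)]^(1/2) = 4.342×10^10 m, i.e. 0.2902 AU.

0.290 AU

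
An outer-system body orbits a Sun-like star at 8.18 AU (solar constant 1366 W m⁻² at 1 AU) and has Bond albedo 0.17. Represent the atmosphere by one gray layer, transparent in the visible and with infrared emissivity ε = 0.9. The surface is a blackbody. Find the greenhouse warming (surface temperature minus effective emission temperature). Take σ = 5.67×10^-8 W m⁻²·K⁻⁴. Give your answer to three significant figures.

Irradiance scales as 1/d², so S = 1366 W m⁻² × (1/8.18)² = 20.41 W m⁻².
Effective emission temperature (TOA balance): σT_e⁴ = S(1−α)/4 = 4.236 W m⁻² → T_e = 92.97 K.
For a single slab of emissivity ε, T_s⁴ = 2T_e⁴/(2−ε); thus T_s = 92.97·(1.818)^(1/4) = 108.0 K.
T_s − T_e = 108.0 − 92.97 = 14.99 K.

15.0 kelvin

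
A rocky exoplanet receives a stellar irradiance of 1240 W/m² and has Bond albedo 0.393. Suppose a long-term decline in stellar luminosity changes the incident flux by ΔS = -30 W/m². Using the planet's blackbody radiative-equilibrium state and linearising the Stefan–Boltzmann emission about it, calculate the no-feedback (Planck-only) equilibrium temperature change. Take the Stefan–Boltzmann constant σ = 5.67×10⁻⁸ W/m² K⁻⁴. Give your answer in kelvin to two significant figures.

Reference equilibrium: T_e = [S(1−α)/(4σ)]^(1/4) = 240.0 K.
TOA radiative forcing: ΔF = (1−α)ΔS/4 = 0.607·(-30)/4 = -4.553 W/m².
The Planck feedback parameter is 4σT_e³ = 3.136 W/m²/K.
So ΔT₀ = -4.553/3.136 = -1.45 K.

-1.5 K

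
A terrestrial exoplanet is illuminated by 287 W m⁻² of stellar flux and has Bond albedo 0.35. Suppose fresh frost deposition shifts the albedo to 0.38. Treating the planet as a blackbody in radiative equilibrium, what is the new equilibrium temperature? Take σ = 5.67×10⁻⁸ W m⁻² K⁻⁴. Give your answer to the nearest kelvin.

167 kelvin

T₂ = [S(1−α₂)/(4σ)]^(1/4) = [287.0·0.62/(4σ)]^(1/4) = 167.4 K.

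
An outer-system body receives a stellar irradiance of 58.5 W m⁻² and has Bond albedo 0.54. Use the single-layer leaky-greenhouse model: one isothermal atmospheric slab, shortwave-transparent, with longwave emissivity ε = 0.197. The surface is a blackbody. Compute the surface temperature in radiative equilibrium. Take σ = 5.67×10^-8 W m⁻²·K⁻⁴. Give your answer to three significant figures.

Effective emission temperature (TOA balance): σT_e⁴ = S(1−α)/4 = 6.727 W m⁻² → T_e = 104.4 K.
For a single slab of emissivity ε, T_s⁴ = 2T_e⁴/(2−ε); thus T_s = 104.4·(1.109)^(1/4) = 107.1 K.

107 K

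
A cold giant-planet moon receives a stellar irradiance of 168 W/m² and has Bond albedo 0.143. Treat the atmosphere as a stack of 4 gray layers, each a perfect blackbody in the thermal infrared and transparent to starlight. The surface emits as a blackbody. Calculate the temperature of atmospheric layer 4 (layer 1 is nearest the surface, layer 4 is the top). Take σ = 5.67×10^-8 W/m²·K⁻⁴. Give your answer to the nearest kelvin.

159 K

The effective emission temperature is T_e = [S(1−α)/(4σ)]^¼ = 158.7 K.
The net upward flux σT_e⁴ is constant between every pair of levels, so T_k⁴ = (N+1−k)T_e⁴.
With k = 4: T_4 = (4+1−4)^¼·158.7 K = 158.7 K.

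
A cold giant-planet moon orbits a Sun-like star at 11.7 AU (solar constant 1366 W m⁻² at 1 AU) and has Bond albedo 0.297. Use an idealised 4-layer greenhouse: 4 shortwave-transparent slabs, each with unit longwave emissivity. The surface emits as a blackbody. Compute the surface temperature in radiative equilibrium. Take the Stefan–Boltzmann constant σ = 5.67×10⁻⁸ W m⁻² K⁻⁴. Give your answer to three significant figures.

Flux at the orbit: S = 1366/(11.7)² = 9.979 W m⁻².
OLR = S(1−α)/4 = 1.754 W m⁻²; the top layer radiates at T_e = 74.58 K.
For an N-layer opaque stack, T_s⁴ = (N+1)T_e⁴, hence T_s = (5)^(1/4)×74.58 K = 111.5 K.

112 kelvin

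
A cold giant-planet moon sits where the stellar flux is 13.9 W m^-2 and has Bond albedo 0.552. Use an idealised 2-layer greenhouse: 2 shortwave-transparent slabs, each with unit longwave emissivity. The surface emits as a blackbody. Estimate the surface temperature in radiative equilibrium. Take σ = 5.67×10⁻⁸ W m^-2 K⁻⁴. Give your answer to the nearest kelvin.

95 kelvin

OLR = S(1−α)/4 = 1.557 W m^-2; the top layer radiates at T_e = 72.39 K.
Layer-by-layer balance gives σT_s⁴ = (N+1)σT_e⁴, so T_s = 3^¼·72.39 = 95.27 K.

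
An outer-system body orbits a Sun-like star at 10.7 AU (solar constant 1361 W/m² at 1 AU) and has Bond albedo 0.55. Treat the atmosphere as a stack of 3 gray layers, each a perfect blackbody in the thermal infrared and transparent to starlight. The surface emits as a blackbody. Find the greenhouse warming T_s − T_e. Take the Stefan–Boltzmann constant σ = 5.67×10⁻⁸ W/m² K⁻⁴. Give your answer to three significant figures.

28.9 K

Flux at the orbit: S = 1361/(10.7)² = 11.89 W/m².
OLR = S(1−α)/4 = 1.337 W/m²; the top layer radiates at T_e = 69.69 K.
T_s = (N+1)^(1/4)·T_e = 98.56 K.
Warming: T_s − T_e = 28.87 K.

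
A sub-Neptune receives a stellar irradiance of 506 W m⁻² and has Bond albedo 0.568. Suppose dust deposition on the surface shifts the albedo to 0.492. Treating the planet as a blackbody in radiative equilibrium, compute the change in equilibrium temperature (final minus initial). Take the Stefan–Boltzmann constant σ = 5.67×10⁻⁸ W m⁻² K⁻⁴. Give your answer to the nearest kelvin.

Initial: T₁ = [S(1−0.568)/(4σ)]^(1/4) = 176.2 K.
After:  T₂ = [506.0·0.508/(4σ)]^(1/4) = 183.5 K.
Change: 183.5 − 176.2 = 7.285 K.

7 kelvin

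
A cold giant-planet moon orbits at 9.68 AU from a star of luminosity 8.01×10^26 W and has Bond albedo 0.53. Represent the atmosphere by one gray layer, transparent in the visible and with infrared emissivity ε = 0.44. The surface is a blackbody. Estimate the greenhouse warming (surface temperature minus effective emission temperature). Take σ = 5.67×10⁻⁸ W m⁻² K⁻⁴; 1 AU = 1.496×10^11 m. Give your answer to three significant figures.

d = 9.68 × 1.496×10^11 m = 1.448×10^12 m.
Flux at the orbit: S = L/(4πd²) = 8.01×10^26/(4π·(1.45×10^12)²) = 30.40 W m⁻².
At the top of the atmosphere, σT_e⁴ = S(1−α)/4 = 3.571 W m⁻², giving T_e = 89.09 K.
Surface balance with a leaky layer gives σT_s⁴ = σT_e⁴·2/(2−ε), so T_s = T_e·[2/(2−0.44)]^(1/4) = 94.80 K.
The atmosphere warms the surface by 5.709 K.

5.71 K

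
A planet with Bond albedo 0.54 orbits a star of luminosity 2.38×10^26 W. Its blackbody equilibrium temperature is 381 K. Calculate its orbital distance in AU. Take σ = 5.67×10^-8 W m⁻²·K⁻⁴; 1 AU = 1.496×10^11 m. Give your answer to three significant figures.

Required flux: S = 4σT⁴/(1−α) = 10390 W m⁻².
From L = 4πd²S, d = √(2.38×10^26/(4π·10390)) = 4.270×10^10 m = 0.2854 AU.

0.285 AU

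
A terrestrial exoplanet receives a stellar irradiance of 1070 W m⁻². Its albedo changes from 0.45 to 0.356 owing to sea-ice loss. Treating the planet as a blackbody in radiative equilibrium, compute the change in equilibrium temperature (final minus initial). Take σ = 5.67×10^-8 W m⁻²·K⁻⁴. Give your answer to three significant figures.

9.08 kelvin

Before: T₁ = [1070·0.55/(4σ)]^(1/4) = 225.7 K.
Final:   T₂ = [S(1−0.356)/(4σ)]^(1/4) = 234.8 K.
Change: 234.8 − 225.7 = 9.081 K.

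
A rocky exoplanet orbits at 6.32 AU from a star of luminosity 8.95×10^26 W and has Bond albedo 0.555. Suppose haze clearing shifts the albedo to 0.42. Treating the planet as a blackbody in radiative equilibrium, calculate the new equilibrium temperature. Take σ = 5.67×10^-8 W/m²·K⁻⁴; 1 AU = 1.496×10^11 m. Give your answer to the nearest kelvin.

119 K

d = 6.32 × 1.496×10^11 m = 9.455×10^11 m.
Spreading L over a sphere of radius d: S = 8.95×10^26/(4π·9.45×10^11²) = 79.67 W/m².
With the new albedo, S(1−α₂)/4 = 11.55 W/m², so T₂ = 119.5 K.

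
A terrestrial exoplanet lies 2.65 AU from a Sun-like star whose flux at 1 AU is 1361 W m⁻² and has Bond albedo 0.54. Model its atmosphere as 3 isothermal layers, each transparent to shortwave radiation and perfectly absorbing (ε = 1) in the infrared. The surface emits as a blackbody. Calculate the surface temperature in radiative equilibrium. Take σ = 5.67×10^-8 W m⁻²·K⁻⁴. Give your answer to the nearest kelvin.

Flux at the orbit: S = 1361/(2.65)² = 193.8 W m⁻².
OLR = S(1−α)/4 = 22.29 W m⁻²; the top layer radiates at T_e = 140.8 K.
Layer-by-layer balance gives σT_s⁴ = (N+1)σT_e⁴, so T_s = 4^¼·140.8 = 199.1 K.

199 K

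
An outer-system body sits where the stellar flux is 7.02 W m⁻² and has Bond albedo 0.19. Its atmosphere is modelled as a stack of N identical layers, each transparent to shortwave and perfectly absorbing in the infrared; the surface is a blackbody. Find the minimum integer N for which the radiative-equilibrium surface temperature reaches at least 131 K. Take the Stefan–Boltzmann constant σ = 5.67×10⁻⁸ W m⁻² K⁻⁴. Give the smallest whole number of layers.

The effective emission temperature is T_e = [S(1−α)/(4σ)]^¼ = 70.76 K.
T_s = (N+1)^(1/4)·T_e ≥ 131 K requires N+1 ≥ (T_s/T_e)⁴ = (131/70.76)⁴ = 11.746.
Rounding up, N = 11.

11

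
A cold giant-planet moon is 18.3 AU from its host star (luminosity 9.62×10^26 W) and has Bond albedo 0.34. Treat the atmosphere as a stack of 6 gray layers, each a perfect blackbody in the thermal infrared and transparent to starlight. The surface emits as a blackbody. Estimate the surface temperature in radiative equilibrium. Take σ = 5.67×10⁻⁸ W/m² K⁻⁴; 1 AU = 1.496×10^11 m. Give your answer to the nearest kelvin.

d = 18.3 × 1.496×10^11 m = 2.738×10^12 m.
Flux at the orbit: S = L/(4πd²) = 9.62×10^26/(4π·(2.74×10^12)²) = 10.21 W/m².
The effective emission temperature is T_e = [S(1−α)/(4σ)]^¼ = 73.84 K.
Layer-by-layer balance gives σT_s⁴ = (N+1)σT_e⁴, so T_s = 7^¼·73.84 = 120.1 K.

120 K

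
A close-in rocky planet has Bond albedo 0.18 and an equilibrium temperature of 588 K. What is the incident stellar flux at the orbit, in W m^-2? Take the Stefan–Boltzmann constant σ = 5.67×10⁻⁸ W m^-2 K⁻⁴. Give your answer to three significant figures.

33100 W m^-2

From S(1−α)/4 = σT⁴: S = 4σT⁴/(1−α).
σT⁴ = 5.67×10⁻⁸·(588)⁴ = 6778 W m^-2.
S = 4·6778/0.82 = 33060 W m^-2.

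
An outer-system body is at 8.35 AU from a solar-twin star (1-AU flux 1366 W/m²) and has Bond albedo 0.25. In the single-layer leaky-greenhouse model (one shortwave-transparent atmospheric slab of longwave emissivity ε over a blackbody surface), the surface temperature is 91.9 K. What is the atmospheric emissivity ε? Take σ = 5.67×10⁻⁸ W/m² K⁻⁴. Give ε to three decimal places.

By the inverse-square law, S = 1366/8.35² = 19.59 W/m².
Effective temperature: T_e = [S(1−α)/(4σ)]^(1/4) = 89.72 K.
Inverting T_s⁴ = 2T_e⁴/(2−ε): (T_e/T_s)⁴ = 0.9083, so ε = 2(1 − 0.9083) = 0.1834.

0.183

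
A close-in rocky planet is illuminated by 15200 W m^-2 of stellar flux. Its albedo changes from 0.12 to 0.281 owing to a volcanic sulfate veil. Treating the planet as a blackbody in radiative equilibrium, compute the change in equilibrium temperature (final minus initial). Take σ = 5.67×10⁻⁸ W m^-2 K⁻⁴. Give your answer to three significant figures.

-24.3 kelvin

Initial: T₁ = [S(1−0.12)/(4σ)]^(1/4) = 492.8 K.
With α = 0.281, T₂ = 468.5 K.
ΔT = T₂ − T₁ = -24.28 K.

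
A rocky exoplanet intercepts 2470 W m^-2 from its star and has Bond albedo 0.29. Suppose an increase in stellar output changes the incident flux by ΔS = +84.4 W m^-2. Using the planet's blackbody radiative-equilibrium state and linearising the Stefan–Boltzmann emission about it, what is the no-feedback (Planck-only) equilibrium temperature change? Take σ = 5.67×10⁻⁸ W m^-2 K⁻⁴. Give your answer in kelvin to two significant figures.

2.5 kelvin

Unperturbed T_e = [2470·(1−0.29)/(4σ)]^¼ = 296.5 K.
TOA radiative forcing: ΔF = (1−α)ΔS/4 = 0.71·(+84.4)/4 = 14.98 W m^-2.
The Planck feedback parameter is 4σT_e³ = 5.914 W m^-2/K.
So ΔT₀ = 14.98/5.914 = 2.53 K.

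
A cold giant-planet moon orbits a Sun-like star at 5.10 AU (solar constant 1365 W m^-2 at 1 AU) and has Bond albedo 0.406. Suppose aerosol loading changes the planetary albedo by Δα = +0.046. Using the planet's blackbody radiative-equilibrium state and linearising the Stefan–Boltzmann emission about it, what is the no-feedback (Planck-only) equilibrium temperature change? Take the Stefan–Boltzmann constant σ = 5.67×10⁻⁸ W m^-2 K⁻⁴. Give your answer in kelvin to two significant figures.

By the inverse-square law, S = 1365/5.10² = 52.48 W m^-2.
The baseline emission temperature is T_e = 108.3 K.
ΔF = −(S/4)Δα = −(52.48/4)×(+0.046) = -0.6035 W m^-2.
The Planck feedback parameter is 4σT_e³ = 0.2879 W m^-2/K.
ΔT₀ = ΔF/λ_P = -0.6035/0.2879 = -2.10 K.

-2.1 kelvin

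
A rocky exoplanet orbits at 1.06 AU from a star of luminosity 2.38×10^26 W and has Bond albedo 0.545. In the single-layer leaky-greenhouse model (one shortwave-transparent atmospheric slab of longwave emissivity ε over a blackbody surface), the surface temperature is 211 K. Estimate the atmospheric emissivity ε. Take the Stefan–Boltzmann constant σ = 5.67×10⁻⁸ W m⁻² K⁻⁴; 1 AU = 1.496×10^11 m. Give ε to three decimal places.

d = 1.06 × 1.496×10^11 m = 1.586×10^11 m.
S = L/(4πd²) = 753.2 W m⁻².
First, T_e = [753.2·(1−0.545)/(4σ)]^(1/4) = 197.2 K.
Inverting T_s⁴ = 2T_e⁴/(2−ε): (T_e/T_s)⁴ = 0.7623, so ε = 2(1 − 0.7623) = 0.4754.

0.475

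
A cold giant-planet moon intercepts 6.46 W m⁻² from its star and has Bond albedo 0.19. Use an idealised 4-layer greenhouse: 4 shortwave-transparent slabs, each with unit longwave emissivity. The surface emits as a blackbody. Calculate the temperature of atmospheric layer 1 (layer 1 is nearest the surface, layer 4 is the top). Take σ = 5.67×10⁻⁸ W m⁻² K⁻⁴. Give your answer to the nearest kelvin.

The effective emission temperature is T_e = [S(1−α)/(4σ)]^¼ = 69.31 K.
The net upward flux σT_e⁴ is constant between every pair of levels, so T_k⁴ = (N+1−k)T_e⁴.
With k = 1: T_1 = (4+1−1)^¼·69.31 K = 98.01 K.

98 K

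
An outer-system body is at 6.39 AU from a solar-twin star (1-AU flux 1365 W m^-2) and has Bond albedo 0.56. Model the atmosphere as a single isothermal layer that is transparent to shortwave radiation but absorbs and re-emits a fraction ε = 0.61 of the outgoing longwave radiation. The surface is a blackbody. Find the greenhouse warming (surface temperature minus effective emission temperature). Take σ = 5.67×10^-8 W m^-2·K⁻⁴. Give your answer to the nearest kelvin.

9 K

By the inverse-square law, S = 1365/6.39² = 33.43 W m^-2.
At the top of the atmosphere, σT_e⁴ = S(1−α)/4 = 3.677 W m^-2, giving T_e = 89.74 K.
The surface balance (absorbed SW + ε·downward IR = σT_s⁴) with T_a⁴ = T_s⁴/2 reduces to T_s = T_e·[2/(2−ε)]^¼ = 98.29 K.
The atmosphere warms the surface by 8.546 K.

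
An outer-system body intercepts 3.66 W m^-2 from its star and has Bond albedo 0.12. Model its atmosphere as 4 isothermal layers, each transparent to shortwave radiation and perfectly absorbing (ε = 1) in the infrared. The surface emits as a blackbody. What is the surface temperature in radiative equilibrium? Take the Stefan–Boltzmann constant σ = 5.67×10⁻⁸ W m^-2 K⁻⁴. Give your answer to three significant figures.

91.8 K

Top-of-atmosphere balance: σT_e⁴ = S(1−α)/4 = 0.8052 W m^-2 → T_e = 61.39 K.
For an N-layer opaque stack, T_s⁴ = (N+1)T_e⁴, hence T_s = (5)^(1/4)×61.39 K = 91.80 K.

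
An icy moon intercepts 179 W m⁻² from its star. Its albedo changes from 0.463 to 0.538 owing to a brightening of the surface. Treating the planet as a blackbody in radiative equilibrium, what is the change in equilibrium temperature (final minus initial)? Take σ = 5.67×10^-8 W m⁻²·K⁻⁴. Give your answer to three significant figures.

-5.30 K

With α = 0.463, T₁ = 143.5 K.
With α = 0.538, T₂ = 138.2 K.
Change: 138.2 − 143.5 = -5.296 K.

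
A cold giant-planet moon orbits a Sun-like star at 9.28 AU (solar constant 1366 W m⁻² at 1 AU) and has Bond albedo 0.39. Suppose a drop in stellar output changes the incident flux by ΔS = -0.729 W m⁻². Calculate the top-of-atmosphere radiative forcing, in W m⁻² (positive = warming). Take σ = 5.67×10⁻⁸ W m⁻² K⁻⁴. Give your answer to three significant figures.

Flux at the orbit: S = 1366/(9.28)² = 15.86 W m⁻².
ΔF = Δ[S(1−α)]/4 = (1−0.39)·-0.729/4 = -0.1112 W m⁻².

-0.111 W m⁻²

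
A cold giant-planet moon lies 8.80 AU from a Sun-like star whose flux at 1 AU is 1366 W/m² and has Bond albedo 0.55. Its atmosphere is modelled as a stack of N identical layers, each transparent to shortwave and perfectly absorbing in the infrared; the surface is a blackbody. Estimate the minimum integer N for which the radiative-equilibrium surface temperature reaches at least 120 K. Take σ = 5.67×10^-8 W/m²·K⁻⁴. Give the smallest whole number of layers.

By the inverse-square law, S = 1366/8.80² = 17.64 W/m².
Top-of-atmosphere balance: σT_e⁴ = S(1−α)/4 = 1.984 W/m² → T_e = 76.92 K.
Since T_s⁴ = (N+1)T_e⁴, we need N ≥ (T_s/T_e)⁴ − 1 = 4.925.
So N ≥ 4.925; the smallest integer is N = 5.

5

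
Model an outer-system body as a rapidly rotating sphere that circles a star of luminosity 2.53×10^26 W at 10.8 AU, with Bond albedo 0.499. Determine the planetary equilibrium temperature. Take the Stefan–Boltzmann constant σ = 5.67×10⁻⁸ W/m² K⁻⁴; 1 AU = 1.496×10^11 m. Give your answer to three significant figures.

64.2 K

d = 10.8 × 1.496×10^11 m = 1.616×10^12 m.
S = L/(4πd²) = 7.713 W/m².
The planet absorbs (1−α)S over its disc πR² and re-emits over 4πR², so the mean absorbed flux is (1−0.499)·7.713/4 = 0.9660 W/m².
Set σT⁴ = 0.9660 → T = (0.9660/σ)^(1/4) = 64.25 K.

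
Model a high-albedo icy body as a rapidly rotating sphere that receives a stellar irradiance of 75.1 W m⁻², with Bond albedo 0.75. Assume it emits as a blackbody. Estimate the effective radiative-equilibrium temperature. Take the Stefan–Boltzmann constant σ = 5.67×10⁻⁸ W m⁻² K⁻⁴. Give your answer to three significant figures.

95.4 K

The planet absorbs (1−α)S over its disc πR² and re-emits over 4πR², so the mean absorbed flux is (1−0.75)·75.10/4 = 4.694 W m⁻².
In equilibrium σT⁴ equals this, so T = 95.39 K.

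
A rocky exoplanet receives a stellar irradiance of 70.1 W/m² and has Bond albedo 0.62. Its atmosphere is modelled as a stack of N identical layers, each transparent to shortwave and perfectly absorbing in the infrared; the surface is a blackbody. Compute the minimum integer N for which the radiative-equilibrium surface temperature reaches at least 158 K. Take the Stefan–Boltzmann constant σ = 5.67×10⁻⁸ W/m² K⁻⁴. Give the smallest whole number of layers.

The effective emission temperature is T_e = [S(1−α)/(4σ)]^¼ = 104.1 K.
Since T_s⁴ = (N+1)T_e⁴, we need N ≥ (T_s/T_e)⁴ − 1 = 4.306.
Rounding up, N = 5.

5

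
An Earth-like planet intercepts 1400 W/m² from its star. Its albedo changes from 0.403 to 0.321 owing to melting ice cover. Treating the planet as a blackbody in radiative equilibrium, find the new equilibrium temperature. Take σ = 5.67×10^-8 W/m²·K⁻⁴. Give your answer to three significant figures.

254 K

New equilibrium: T₂ = [(1−0.321)·1400/(4σ)]^(1/4) = 254.4 K.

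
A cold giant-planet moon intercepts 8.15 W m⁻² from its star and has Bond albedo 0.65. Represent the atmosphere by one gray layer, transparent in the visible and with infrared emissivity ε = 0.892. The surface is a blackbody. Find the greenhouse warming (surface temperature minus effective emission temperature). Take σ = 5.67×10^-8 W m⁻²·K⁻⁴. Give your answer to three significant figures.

At the top of the atmosphere, σT_e⁴ = S(1−α)/4 = 0.7131 W m⁻², giving T_e = 59.55 K.
For a single slab of emissivity ε, T_s⁴ = 2T_e⁴/(2−ε); thus T_s = 59.55·(1.805)^(1/4) = 69.03 K.
The atmosphere warms the surface by 9.475 K.

9.47 kelvin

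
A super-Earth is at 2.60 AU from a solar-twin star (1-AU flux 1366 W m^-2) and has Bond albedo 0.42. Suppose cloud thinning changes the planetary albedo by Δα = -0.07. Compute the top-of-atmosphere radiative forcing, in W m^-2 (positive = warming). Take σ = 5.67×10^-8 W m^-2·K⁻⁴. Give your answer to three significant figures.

By the inverse-square law, S = 1366/2.60² = 202.1 W m^-2.
ΔF = −(S/4)Δα = −(202.1/4)×(-0.07) = 3.536 W m^-2.

3.54 W m^-2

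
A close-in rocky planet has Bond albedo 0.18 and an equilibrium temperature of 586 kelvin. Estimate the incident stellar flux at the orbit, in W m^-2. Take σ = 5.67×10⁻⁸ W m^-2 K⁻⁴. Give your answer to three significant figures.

From S(1−α)/4 = σT⁴: S = 4σT⁴/(1−α).
The emitted flux is σT⁴ = 6686 W m^-2.
S = 4·6686/0.82 = 32620 W m^-2.

32600 W m^-2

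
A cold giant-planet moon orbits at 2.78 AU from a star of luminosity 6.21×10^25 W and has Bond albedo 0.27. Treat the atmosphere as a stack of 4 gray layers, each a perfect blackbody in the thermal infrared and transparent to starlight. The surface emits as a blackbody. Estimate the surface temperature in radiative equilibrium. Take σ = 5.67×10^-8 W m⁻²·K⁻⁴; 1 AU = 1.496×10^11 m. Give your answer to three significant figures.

Orbital distance: d = 2.78 AU = 4.159×10^11 m.
S = L/(4πd²) = 28.57 W m⁻².
Top-of-atmosphere balance: σT_e⁴ = S(1−α)/4 = 5.214 W m⁻² → T_e = 97.93 K.
With N = 4 opaque layers, T_s = (N+1)^(1/4)·T_e = 5^(1/4)·97.93 = 146.4 K.

146 kelvin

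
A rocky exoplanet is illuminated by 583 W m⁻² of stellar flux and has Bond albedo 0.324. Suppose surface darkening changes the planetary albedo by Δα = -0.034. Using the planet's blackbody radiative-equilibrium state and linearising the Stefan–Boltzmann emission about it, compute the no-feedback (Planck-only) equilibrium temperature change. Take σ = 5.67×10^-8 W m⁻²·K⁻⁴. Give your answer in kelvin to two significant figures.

2.6 kelvin

Unperturbed T_e = [583.0·(1−0.324)/(4σ)]^¼ = 204.2 K.
The change in absorbed flux is Δ[S(1−α)/4] = −SΔα/4 = 4.956 W m⁻².
Planck response: λ_P = 4σT_e³ = 4·5.67×10⁻⁸·(204.2)³ = 1.930 W m⁻²/K.
ΔT₀ = ΔF/λ_P = 4.956/1.930 = 2.57 K.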